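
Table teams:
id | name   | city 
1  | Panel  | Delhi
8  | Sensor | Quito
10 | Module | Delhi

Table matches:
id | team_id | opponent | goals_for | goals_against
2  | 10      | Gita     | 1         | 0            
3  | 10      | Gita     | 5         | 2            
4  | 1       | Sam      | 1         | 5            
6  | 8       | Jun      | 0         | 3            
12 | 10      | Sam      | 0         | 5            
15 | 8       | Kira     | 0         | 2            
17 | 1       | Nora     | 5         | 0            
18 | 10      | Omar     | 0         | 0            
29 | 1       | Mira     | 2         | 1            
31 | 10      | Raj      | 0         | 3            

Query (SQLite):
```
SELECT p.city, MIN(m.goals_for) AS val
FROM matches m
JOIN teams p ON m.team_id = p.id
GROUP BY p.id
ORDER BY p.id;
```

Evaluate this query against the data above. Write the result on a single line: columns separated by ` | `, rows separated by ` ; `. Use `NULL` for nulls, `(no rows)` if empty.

Join each matches row to its teams via team_id.
Group joined rows by teams.id; compute MIN(m.goals_for) per group.
  1: ids {4, 17, 29} → MIN(m.goals_for)=1
  8: ids {6, 15} → MIN(m.goals_for)=0
  10: ids {2, 3, 12, 18, 31} → MIN(m.goals_for)=0

Delhi | 1 ; Quito | 0 ; Delhi | 0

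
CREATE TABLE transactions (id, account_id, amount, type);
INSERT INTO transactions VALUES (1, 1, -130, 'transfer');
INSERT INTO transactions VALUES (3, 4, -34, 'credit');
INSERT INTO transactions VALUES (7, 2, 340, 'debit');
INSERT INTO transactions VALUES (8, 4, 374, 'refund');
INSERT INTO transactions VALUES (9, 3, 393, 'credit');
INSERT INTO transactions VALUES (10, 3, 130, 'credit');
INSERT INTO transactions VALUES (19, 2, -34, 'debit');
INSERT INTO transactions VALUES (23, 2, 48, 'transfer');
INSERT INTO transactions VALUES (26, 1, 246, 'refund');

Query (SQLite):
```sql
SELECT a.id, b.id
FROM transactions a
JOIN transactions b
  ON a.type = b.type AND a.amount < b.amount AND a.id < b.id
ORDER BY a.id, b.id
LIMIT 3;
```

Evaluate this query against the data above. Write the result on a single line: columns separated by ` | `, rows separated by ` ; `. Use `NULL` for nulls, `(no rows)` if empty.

1 | 23 ; 3 | 9 ; 3 | 10

Pairs (a,b) with same type, a.amount < b.amount, a.id < b.id.
type groups: credit:{3,9,10} debit:{7,19} refund:{8,26} transfer:{1,23}
Ordered by (a.id, b.id); first 3.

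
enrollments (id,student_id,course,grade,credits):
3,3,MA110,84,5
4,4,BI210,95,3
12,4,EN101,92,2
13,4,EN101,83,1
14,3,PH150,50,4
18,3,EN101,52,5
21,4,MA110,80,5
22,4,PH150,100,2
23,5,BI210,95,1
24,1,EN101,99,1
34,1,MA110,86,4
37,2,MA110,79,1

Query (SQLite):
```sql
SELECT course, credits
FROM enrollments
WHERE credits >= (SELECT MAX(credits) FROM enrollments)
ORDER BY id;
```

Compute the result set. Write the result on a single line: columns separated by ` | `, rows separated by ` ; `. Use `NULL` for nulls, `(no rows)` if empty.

MA110 | 5 ; EN101 | 5 ; MA110 | 5

Scalar subquery: MAX(credits) over all enrollments rows = 5.
Keep rows where credits >= that value.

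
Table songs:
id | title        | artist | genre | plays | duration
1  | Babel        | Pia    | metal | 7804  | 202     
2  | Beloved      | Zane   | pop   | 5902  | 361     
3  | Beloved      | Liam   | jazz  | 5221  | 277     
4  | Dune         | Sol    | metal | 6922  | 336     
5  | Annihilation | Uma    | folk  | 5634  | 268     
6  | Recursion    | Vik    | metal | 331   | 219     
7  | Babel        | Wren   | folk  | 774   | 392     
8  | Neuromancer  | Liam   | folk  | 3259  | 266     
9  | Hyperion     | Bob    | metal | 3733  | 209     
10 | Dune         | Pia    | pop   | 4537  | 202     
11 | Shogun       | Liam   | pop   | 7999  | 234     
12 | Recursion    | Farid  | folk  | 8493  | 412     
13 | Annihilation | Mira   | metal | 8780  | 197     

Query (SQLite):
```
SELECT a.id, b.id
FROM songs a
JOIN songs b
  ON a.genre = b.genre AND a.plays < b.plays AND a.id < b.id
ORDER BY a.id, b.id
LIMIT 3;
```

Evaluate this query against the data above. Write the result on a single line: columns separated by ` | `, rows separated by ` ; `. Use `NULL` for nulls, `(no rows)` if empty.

1 | 13 ; 2 | 11 ; 4 | 13

Pairs (a,b) with same genre, a.plays < b.plays, a.id < b.id.
genre groups: folk:{5,7,8,12} jazz:{3} metal:{1,4,6,9,13} pop:{2,10,11}
Ordered by (a.id, b.id); first 3.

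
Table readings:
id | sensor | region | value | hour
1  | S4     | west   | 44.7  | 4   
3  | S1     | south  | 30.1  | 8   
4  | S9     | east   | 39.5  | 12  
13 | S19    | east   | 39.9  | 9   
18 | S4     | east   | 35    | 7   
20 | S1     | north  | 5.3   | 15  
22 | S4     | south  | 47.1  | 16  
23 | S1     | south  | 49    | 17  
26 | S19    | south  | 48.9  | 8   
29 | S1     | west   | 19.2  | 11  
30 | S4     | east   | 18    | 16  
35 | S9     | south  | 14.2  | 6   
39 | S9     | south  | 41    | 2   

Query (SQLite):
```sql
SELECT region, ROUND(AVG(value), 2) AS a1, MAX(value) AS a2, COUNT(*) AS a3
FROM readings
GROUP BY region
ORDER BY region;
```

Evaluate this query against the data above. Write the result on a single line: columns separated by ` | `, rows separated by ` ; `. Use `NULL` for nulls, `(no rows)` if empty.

Group readings by region.
Per group compute: ROUND(AVG(value), 2), MAX(value), COUNT(*).
  east: ids {4, 13, 18, 30} → ROUND(AVG(value), 2)=33.1, MAX(value)=39.9, COUNT(*)=4
  north: ids {20} → ROUND(AVG(value), 2)=5.3, MAX(value)=5.3, COUNT(*)=1
  south: ids {3, 22, 23, 26, 35, 39} → ROUND(AVG(value), 2)=38.38, MAX(value)=49, COUNT(*)=6
  west: ids {1, 29} → ROUND(AVG(value), 2)=31.95, MAX(value)=44.7, COUNT(*)=2

east | 33.1 | 39.9 | 4 ; north | 5.3 | 5.3 | 1 ; south | 38.38 | 49 | 6 ; west | 31.95 | 44.7 | 2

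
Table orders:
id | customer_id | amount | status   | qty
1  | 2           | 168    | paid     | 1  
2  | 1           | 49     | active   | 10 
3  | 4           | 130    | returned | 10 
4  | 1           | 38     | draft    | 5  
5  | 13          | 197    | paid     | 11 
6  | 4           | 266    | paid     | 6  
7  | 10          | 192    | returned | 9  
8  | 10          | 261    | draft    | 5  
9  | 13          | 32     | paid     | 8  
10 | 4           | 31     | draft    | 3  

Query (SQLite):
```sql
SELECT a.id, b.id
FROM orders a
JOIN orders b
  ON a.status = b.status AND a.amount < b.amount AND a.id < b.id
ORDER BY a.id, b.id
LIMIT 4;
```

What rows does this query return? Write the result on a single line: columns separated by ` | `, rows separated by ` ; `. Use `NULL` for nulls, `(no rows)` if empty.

Pairs (a,b) with same status, a.amount < b.amount, a.id < b.id.
status groups: active:{2} draft:{4,8,10} paid:{1,5,6,9} returned:{3,7}
Ordered by (a.id, b.id); first 4.

1 | 5 ; 1 | 6 ; 3 | 7 ; 4 | 8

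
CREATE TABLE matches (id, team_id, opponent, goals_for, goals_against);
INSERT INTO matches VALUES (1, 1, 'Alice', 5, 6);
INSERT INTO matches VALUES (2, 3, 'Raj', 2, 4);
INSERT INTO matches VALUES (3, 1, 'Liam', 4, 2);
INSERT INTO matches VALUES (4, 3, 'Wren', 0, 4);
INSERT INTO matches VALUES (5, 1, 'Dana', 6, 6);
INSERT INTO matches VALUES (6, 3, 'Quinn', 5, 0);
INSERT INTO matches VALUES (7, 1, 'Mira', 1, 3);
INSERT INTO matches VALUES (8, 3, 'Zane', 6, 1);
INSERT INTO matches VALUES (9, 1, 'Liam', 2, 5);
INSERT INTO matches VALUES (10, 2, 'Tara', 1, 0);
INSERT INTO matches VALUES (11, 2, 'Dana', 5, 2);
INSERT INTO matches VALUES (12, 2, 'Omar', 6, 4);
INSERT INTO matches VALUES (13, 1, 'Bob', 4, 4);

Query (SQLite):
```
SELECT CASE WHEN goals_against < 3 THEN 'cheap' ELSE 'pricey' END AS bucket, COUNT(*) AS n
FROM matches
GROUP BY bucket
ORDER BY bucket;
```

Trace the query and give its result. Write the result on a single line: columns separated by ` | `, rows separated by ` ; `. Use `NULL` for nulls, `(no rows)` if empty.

cheap | 5 ; pricey | 8

Bucket rows by goals_against < 3 → 'cheap' else 'pricey'; count each bucket.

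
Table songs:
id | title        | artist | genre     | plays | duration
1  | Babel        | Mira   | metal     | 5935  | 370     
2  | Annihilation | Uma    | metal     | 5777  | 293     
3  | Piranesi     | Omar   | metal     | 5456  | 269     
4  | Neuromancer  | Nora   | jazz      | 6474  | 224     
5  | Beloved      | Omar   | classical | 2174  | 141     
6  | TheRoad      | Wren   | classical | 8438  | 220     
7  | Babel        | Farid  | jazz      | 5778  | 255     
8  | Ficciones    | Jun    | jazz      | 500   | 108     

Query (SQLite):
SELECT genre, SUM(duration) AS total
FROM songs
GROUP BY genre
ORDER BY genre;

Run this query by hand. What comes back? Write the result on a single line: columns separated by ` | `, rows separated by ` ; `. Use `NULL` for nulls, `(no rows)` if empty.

classical | 361 ; jazz | 587 ; metal | 932

Partition songs by genre; compute SUM(duration) within each group.
  classical: ids {5, 6} → SUM(duration)=361
  jazz: ids {4, 7, 8} → SUM(duration)=587
  metal: ids {1, 2, 3} → SUM(duration)=932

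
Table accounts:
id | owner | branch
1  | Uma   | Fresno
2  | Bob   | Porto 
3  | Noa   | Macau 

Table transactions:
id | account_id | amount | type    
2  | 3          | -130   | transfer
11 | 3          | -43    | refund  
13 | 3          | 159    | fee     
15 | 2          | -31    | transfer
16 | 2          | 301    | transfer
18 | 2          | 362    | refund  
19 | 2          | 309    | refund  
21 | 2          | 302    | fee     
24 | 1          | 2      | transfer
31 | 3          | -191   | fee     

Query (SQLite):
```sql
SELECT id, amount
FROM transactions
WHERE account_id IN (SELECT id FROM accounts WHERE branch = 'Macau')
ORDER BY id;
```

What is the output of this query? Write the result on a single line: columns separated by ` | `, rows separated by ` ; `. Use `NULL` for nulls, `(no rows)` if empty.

2 | -130 ; 11 | -43 ; 13 | 159 ; 31 | -191

Inner query: accounts.id where branch = 'Macau'.
Outer: keep transactions rows whose account_id is in that set.
Inner query → {3}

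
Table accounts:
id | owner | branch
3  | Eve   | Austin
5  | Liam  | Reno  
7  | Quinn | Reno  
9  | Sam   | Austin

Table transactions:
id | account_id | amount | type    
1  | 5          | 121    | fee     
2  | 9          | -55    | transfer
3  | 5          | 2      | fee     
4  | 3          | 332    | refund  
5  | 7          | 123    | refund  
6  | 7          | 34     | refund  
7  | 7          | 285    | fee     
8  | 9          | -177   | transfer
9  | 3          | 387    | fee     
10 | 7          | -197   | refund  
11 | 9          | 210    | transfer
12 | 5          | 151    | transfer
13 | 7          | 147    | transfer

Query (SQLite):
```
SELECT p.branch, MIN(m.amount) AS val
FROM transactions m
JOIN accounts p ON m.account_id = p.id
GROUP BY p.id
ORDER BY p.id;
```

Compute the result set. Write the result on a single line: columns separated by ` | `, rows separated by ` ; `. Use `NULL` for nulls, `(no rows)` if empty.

Austin | 332 ; Reno | 2 ; Reno | -197 ; Austin | -177

Join each transactions row to its accounts via account_id.
Group joined rows by accounts.id; compute MIN(m.amount) per group.
  3: ids {4, 9} → MIN(m.amount)=332
  5: ids {1, 3, 12} → MIN(m.amount)=2
  7: ids {5, 6, 7, 10, 13} → MIN(m.amount)=-197
  9: ids {2, 8, 11} → MIN(m.amount)=-177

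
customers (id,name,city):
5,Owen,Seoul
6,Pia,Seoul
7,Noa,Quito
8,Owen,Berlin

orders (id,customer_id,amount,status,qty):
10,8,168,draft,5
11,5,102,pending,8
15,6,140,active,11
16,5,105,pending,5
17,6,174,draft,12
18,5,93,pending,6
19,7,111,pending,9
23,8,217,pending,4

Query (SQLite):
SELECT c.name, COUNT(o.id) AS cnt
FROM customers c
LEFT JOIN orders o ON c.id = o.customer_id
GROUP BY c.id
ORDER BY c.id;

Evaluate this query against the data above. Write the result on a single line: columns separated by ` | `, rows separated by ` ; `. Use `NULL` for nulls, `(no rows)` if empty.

Owen | 3 ; Pia | 2 ; Noa | 1 ; Owen | 2

LEFT JOIN keeps every customers row; unmatched ones get NULL for orders columns.
Group by customers.id and compute COUNT(o.id). COUNT(col) of an all-NULL group is 0.
  5: ids {11, 16, 18} → COUNT(o.id)=3
  6: ids {15, 17} → COUNT(o.id)=2
  7: ids {19} → COUNT(o.id)=1
  8: ids {10, 23} → COUNT(o.id)=2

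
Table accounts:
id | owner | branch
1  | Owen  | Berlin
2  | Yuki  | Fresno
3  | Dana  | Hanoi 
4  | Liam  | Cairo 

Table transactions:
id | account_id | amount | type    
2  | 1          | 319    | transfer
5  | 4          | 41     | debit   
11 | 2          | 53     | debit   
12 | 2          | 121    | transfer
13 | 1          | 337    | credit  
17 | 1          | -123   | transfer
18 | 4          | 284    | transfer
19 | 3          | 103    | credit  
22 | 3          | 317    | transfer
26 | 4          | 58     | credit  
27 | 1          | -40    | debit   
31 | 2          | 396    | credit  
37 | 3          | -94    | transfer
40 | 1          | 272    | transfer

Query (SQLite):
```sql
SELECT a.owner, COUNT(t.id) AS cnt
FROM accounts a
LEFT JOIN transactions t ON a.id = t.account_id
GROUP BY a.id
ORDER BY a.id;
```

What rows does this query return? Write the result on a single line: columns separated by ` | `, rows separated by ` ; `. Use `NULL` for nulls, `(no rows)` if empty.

Owen | 5 ; Yuki | 3 ; Dana | 3 ; Liam | 3

LEFT JOIN keeps every accounts row; unmatched ones get NULL for transactions columns.
Group by accounts.id and compute COUNT(t.id). COUNT(col) of an all-NULL group is 0.
  1: ids {2, 13, 17, 27, 40} → COUNT(t.id)=5
  2: ids {11, 12, 31} → COUNT(t.id)=3
  3: ids {19, 22, 37} → COUNT(t.id)=3
  4: ids {5, 18, 26} → COUNT(t.id)=3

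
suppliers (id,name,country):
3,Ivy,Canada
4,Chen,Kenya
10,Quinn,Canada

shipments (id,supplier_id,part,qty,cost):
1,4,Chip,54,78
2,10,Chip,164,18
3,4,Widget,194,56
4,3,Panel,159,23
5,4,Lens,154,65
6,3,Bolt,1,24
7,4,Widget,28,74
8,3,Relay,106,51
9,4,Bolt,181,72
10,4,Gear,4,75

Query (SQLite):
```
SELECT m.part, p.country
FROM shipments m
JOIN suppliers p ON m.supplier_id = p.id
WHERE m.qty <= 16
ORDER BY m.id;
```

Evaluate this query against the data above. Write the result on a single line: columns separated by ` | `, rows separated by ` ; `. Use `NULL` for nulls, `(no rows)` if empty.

Bolt | Canada ; Gear | Kenya

Each shipments row matches the suppliers row where supplier_id = suppliers.id.
Then keep rows with m.qty <= 16.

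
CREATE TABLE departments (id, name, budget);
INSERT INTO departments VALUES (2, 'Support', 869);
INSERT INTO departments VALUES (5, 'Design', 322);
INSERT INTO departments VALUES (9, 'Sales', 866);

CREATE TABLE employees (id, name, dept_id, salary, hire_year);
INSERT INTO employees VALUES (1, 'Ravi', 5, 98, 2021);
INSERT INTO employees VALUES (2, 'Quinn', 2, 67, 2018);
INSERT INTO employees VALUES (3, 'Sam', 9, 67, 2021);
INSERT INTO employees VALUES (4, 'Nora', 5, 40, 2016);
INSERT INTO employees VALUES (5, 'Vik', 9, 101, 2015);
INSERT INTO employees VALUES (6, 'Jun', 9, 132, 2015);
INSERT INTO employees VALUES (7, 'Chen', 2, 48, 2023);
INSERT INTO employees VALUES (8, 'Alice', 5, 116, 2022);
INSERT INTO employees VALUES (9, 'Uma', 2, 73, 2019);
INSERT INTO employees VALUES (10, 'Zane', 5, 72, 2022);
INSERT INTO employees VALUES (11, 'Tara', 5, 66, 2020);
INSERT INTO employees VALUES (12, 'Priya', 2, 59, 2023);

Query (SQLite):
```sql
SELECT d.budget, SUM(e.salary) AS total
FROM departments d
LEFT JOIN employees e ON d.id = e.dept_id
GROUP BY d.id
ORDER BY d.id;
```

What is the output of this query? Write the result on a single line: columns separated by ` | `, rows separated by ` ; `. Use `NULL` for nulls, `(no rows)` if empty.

869 | 247 ; 322 | 392 ; 866 | 300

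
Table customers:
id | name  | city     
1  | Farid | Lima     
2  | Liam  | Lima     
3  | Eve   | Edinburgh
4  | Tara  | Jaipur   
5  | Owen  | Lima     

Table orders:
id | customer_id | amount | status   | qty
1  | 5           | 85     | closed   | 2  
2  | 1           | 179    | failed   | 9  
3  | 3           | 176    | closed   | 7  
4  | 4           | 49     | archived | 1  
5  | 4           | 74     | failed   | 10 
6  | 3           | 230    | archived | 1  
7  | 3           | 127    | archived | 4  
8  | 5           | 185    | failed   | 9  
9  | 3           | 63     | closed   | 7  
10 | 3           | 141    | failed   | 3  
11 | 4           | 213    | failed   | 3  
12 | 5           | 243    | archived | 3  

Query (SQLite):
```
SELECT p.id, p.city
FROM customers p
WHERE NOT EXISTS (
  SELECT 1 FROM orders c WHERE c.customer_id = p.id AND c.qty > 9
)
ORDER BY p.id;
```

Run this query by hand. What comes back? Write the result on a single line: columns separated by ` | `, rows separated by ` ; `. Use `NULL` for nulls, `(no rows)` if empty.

1 | Lima ; 2 | Lima ; 3 | Edinburgh ; 5 | Lima

For each customers row, check whether any orders with matching customer_id has qty > 9.
Keep rows where that is false.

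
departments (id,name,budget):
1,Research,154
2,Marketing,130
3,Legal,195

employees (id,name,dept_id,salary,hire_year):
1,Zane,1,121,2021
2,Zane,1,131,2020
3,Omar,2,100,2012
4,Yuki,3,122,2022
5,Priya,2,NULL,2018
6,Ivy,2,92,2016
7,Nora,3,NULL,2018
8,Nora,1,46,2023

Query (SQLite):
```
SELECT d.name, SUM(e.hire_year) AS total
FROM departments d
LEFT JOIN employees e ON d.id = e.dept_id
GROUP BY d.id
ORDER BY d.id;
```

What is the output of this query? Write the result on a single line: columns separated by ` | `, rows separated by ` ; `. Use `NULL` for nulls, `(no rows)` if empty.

Research | 6064 ; Marketing | 6046 ; Legal | 4040

LEFT JOIN keeps every departments row; unmatched ones get NULL for employees columns.
Group by departments.id and compute SUM(e.hire_year). SUM over an all-NULL group is NULL.
  1: ids {1, 2, 8} → SUM(e.hire_year)=6064
  2: ids {3, 5, 6} → SUM(e.hire_year)=6046
  3: ids {4, 7} → SUM(e.hire_year)=4040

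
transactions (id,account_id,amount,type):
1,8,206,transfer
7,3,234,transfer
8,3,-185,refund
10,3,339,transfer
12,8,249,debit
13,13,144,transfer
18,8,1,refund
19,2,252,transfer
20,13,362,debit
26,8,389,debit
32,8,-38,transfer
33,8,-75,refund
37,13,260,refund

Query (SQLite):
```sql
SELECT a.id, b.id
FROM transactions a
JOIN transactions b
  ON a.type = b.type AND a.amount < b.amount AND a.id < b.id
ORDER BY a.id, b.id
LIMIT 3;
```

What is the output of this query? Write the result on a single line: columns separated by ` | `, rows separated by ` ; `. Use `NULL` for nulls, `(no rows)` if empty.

Pairs (a,b) with same type, a.amount < b.amount, a.id < b.id.
type groups: debit:{12,20,26} refund:{8,18,33,37} transfer:{1,7,10,13,19,32}
Ordered by (a.id, b.id); first 3.

1 | 7 ; 1 | 10 ; 1 | 19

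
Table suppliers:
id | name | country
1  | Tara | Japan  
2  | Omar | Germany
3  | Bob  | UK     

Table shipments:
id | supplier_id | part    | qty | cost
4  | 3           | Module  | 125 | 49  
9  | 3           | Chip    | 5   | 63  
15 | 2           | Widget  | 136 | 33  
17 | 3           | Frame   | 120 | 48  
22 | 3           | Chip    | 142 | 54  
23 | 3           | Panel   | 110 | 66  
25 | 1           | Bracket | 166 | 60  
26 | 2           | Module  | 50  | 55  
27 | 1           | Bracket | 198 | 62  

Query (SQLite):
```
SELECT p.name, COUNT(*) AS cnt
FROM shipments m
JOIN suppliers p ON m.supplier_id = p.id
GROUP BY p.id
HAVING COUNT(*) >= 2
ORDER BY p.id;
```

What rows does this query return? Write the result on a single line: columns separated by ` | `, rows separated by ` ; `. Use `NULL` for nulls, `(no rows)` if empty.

Join each shipments row to its suppliers via supplier_id.
Group joined rows by suppliers.id; compute COUNT(*) per group.
HAVING: keep groups with count ≥ 2.
  1: ids {25, 27} → COUNT(*)=2
  2: ids {15, 26} → COUNT(*)=2
  3: ids {4, 9, 17, 22, 23} → COUNT(*)=5

Tara | 2 ; Omar | 2 ; Bob | 5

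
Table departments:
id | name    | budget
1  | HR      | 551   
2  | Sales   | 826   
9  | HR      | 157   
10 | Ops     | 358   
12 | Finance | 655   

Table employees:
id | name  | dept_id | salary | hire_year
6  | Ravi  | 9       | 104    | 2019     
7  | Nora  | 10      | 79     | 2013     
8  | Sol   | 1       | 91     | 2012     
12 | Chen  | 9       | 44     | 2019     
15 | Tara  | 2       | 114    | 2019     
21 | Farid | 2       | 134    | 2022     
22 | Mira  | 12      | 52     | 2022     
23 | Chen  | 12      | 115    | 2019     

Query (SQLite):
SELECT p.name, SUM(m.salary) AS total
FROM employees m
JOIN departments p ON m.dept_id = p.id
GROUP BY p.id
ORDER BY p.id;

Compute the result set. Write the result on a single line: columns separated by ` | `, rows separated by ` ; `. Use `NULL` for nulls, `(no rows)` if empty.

HR | 91 ; Sales | 248 ; HR | 148 ; Ops | 79 ; Finance | 167

Join each employees row to its departments via dept_id.
Group joined rows by departments.id; compute SUM(m.salary) per group.
  1: ids {8} → SUM(m.salary)=91
  2: ids {15, 21} → SUM(m.salary)=248
  9: ids {6, 12} → SUM(m.salary)=148
  10: ids {7} → SUM(m.salary)=79
  12: ids {22, 23} → SUM(m.salary)=167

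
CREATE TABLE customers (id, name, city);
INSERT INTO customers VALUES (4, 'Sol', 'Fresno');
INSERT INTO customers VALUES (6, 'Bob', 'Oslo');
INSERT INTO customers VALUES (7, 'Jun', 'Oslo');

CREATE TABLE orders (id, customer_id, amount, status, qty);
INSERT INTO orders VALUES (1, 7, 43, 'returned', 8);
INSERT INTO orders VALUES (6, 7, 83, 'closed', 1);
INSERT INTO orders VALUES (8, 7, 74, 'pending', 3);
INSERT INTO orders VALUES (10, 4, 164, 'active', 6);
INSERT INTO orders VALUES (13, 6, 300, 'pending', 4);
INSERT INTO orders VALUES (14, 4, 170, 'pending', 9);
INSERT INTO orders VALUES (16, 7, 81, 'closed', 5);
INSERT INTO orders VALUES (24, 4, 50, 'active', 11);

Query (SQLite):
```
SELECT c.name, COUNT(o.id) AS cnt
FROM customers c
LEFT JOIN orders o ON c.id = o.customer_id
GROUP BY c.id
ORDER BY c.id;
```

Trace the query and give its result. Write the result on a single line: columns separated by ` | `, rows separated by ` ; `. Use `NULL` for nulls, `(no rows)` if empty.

LEFT JOIN keeps every customers row; unmatched ones get NULL for orders columns.
Group by customers.id and compute COUNT(o.id). COUNT(col) of an all-NULL group is 0.
  4: ids {10, 14, 24} → COUNT(o.id)=3
  6: ids {13} → COUNT(o.id)=1
  7: ids {1, 6, 8, 16} → COUNT(o.id)=4

Sol | 3 ; Bob | 1 ; Jun | 4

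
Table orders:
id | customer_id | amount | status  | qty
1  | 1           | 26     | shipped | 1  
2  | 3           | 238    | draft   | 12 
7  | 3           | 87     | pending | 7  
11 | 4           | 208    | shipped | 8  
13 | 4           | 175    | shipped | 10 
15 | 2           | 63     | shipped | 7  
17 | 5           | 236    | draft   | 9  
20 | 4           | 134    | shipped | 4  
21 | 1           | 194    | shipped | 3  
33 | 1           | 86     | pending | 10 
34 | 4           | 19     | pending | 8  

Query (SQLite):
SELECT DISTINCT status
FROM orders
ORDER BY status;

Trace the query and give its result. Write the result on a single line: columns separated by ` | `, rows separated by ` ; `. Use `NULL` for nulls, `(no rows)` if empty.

Collect distinct status values from orders.

draft ; pending ; shipped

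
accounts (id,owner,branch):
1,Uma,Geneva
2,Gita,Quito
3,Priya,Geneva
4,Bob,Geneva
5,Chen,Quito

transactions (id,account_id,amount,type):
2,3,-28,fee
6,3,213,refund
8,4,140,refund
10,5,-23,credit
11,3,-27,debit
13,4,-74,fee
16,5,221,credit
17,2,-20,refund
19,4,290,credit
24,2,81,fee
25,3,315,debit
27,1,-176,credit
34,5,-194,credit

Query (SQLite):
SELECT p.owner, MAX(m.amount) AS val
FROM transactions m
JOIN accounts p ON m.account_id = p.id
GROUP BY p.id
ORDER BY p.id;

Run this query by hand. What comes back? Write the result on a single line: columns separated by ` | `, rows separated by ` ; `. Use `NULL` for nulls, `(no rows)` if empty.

Join each transactions row to its accounts via account_id.
Group joined rows by accounts.id; compute MAX(m.amount) per group.
  1: ids {27} → MAX(m.amount)=-176
  2: ids {17, 24} → MAX(m.amount)=81
  3: ids {2, 6, 11, 25} → MAX(m.amount)=315
  4: ids {8, 13, 19} → MAX(m.amount)=290
  5: ids {10, 16, 34} → MAX(m.amount)=221

Uma | -176 ; Gita | 81 ; Priya | 315 ; Bob | 290 ; Chen | 221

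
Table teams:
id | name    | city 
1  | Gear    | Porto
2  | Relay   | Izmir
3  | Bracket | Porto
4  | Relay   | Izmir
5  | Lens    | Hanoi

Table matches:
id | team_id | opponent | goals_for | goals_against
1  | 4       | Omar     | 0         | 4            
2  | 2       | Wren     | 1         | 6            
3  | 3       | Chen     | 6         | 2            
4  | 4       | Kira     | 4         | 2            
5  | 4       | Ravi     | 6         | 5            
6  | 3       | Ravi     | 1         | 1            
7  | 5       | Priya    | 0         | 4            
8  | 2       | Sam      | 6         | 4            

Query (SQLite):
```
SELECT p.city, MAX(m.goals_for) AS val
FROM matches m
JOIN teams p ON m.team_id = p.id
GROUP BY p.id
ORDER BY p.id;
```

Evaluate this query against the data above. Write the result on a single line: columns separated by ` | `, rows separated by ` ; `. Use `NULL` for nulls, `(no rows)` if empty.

Izmir | 6 ; Porto | 6 ; Izmir | 6 ; Hanoi | 0

Join each matches row to its teams via team_id.
Group joined rows by teams.id; compute MAX(m.goals_for) per group.
  2: ids {2, 8} → MAX(m.goals_for)=6
  3: ids {3, 6} → MAX(m.goals_for)=6
  4: ids {1, 4, 5} → MAX(m.goals_for)=6
  5: ids {7} → MAX(m.goals_for)=0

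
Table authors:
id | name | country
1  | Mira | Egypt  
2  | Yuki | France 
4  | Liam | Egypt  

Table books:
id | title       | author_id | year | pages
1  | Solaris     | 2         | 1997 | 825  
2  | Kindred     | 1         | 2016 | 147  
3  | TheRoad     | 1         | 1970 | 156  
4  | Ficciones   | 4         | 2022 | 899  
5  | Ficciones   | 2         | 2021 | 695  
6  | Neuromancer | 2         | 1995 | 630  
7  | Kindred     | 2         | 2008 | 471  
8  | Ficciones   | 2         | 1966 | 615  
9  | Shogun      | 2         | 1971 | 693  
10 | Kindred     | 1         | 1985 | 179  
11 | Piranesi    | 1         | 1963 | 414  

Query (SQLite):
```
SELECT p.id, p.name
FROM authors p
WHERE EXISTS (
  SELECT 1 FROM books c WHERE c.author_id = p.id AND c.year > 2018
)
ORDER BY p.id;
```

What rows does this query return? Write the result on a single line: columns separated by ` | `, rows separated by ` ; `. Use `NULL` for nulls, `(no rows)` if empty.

2 | Yuki ; 4 | Liam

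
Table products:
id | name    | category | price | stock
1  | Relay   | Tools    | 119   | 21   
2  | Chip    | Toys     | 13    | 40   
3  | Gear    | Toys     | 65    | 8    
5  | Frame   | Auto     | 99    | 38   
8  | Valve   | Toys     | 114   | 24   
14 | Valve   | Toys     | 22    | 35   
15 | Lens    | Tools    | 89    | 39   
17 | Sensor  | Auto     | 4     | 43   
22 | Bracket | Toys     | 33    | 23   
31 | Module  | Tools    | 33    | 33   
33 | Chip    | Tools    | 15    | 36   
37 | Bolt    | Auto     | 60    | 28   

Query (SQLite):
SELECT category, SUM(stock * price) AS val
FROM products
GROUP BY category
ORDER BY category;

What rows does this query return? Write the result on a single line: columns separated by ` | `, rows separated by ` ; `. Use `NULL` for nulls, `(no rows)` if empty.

For each row compute stock * price.
Group by category; take SUM of the expression per group.
  Auto: ids {5, 17, 37} → SUM(stock * price)=5614
  Tools: ids {1, 15, 31, 33} → SUM(stock * price)=7599
  Toys: ids {2, 3, 8, 14, 22} → SUM(stock * price)=5305

Auto | 5614 ; Tools | 7599 ; Toys | 5305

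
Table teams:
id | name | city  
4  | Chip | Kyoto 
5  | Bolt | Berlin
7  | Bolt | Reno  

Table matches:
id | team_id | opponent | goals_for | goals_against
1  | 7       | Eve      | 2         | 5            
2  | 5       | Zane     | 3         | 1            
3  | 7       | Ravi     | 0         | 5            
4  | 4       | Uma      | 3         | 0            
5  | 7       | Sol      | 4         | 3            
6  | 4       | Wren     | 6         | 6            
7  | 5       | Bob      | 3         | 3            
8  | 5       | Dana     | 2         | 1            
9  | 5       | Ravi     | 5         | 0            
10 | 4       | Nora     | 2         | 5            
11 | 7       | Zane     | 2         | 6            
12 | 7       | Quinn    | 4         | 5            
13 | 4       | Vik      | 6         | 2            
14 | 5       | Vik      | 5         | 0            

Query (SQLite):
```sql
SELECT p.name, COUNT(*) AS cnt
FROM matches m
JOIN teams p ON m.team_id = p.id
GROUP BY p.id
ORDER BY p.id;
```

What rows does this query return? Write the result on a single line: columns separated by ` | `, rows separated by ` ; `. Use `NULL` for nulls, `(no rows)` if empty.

Join each matches row to its teams via team_id.
Group joined rows by teams.id; compute COUNT(*) per group.
  4: ids {4, 6, 10, 13} → COUNT(*)=4
  5: ids {2, 7, 8, 9, 14} → COUNT(*)=5
  7: ids {1, 3, 5, 11, 12} → COUNT(*)=5

Chip | 4 ; Bolt | 5 ; Bolt | 5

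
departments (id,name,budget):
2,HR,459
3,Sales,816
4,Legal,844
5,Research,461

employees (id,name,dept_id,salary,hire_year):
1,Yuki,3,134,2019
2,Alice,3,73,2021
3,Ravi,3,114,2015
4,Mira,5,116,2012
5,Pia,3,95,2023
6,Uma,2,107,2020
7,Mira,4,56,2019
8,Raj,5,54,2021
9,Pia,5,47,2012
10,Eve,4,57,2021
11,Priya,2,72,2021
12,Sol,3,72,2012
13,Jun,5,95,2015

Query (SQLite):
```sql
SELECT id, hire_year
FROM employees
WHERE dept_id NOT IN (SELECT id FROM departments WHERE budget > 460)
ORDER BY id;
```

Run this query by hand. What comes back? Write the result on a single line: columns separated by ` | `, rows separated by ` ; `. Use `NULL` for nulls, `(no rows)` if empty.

Inner query: departments.id where budget > 460.
Outer: keep employees rows whose dept_id is not in that set.
Inner query → {3, 4, 5}

6 | 2020 ; 11 | 2021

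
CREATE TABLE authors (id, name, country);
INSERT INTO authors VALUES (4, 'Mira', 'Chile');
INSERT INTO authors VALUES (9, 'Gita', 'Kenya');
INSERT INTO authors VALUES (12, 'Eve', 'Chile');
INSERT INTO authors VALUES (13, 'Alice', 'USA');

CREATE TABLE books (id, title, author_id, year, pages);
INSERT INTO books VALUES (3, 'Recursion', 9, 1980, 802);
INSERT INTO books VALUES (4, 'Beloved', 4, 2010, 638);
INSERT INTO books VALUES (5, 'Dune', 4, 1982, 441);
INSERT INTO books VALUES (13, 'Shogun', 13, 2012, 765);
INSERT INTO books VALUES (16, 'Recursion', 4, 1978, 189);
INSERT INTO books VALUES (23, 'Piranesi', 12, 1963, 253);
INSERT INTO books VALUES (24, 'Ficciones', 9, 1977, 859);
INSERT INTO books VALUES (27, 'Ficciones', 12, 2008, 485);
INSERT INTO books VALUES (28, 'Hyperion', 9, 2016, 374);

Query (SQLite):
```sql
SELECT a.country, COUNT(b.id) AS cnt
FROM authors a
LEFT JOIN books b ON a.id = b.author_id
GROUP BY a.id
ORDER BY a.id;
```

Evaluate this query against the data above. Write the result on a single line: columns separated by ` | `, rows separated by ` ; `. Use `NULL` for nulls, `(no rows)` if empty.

Chile | 3 ; Kenya | 3 ; Chile | 2 ; USA | 1

LEFT JOIN keeps every authors row; unmatched ones get NULL for books columns.
Group by authors.id and compute COUNT(b.id). COUNT(col) of an all-NULL group is 0.
  4: ids {4, 5, 16} → COUNT(b.id)=3
  9: ids {3, 24, 28} → COUNT(b.id)=3
  12: ids {23, 27} → COUNT(b.id)=2
  13: ids {13} → COUNT(b.id)=1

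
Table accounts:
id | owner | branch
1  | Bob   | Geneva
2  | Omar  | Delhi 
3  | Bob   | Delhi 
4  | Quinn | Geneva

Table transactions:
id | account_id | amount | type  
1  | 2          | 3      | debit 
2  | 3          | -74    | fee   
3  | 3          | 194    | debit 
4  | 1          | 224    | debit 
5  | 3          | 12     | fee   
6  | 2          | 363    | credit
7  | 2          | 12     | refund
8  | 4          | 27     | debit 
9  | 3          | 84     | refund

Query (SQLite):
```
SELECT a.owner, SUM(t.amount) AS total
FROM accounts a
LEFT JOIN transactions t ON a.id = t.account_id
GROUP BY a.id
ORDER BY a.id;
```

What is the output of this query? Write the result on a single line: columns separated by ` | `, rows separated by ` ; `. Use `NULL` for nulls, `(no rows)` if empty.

Bob | 224 ; Omar | 378 ; Bob | 216 ; Quinn | 27

LEFT JOIN keeps every accounts row; unmatched ones get NULL for transactions columns.
Group by accounts.id and compute SUM(t.amount). SUM over an all-NULL group is NULL.
  1: ids {4} → SUM(t.amount)=224
  2: ids {1, 6, 7} → SUM(t.amount)=378
  3: ids {2, 3, 5, 9} → SUM(t.amount)=216
  4: ids {8} → SUM(t.amount)=27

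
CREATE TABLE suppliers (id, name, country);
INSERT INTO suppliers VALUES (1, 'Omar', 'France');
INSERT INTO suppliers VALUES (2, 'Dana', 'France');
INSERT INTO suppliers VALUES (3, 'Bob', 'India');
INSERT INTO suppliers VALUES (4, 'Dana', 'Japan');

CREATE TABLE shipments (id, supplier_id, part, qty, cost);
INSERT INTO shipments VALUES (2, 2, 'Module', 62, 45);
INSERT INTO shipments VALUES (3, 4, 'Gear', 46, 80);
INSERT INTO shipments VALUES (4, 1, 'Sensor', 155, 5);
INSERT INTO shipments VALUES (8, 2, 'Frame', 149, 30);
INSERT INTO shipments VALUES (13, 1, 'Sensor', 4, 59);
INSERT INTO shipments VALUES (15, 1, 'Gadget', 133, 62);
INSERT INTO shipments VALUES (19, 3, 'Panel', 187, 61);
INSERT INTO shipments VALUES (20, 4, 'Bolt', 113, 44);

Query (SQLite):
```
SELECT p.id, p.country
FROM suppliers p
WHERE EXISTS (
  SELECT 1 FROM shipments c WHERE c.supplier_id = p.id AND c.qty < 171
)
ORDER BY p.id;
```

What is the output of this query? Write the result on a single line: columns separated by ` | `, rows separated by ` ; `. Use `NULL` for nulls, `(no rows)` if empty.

For each suppliers row, check whether any shipments with matching supplier_id has qty < 171.
Keep rows where that is true.

1 | France ; 2 | France ; 4 | Japan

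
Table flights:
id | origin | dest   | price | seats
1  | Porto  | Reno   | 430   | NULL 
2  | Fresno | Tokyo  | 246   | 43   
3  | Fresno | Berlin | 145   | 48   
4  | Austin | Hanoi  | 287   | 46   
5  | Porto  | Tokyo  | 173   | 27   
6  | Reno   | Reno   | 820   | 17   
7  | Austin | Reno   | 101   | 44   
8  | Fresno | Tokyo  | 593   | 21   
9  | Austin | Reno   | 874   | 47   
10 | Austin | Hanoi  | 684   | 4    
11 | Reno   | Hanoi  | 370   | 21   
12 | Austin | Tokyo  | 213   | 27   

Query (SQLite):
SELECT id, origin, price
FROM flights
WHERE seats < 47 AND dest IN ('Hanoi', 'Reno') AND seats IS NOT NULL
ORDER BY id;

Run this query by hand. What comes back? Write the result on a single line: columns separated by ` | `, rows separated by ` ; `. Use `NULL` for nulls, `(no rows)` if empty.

4 | Austin | 287 ; 6 | Reno | 820 ; 7 | Austin | 101 ; 10 | Austin | 684 ; 11 | Reno | 370

seats < 47: ids {2, 4, 5, 6, 7, 8, 10, 11, 12}
dest IN ('Hanoi', 'Reno'): ids {1, 4, 6, 7, 9, 10, 11}
seats IS NOT NULL: ids {2, 3, 4, 5, 6, 7, 8, 9, 10, 11, 12}
Combine with AND.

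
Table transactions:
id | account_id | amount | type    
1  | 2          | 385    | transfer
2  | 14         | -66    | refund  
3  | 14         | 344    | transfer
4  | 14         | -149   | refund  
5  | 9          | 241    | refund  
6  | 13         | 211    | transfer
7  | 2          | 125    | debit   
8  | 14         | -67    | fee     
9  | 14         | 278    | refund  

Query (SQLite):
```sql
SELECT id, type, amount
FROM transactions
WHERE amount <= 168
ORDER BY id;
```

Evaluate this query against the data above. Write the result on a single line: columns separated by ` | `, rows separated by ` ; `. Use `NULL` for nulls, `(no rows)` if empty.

2 | refund | -66 ; 4 | refund | -149 ; 7 | debit | 125 ; 8 | fee | -67

amount <= 168: ids {2, 4, 7, 8}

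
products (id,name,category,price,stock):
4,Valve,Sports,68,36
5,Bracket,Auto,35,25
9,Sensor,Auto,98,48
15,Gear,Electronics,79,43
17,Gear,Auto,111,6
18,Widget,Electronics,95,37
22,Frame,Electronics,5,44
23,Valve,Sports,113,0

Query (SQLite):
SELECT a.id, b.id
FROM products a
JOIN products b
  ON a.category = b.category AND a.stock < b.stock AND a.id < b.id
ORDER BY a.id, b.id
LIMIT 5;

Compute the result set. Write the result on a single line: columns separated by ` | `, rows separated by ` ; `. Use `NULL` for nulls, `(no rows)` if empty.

5 | 9 ; 15 | 22 ; 18 | 22

Pairs (a,b) with same category, a.stock < b.stock, a.id < b.id.
category groups: Auto:{5,9,17} Electronics:{15,18,22} Sports:{4,23}
Ordered by (a.id, b.id); first 5.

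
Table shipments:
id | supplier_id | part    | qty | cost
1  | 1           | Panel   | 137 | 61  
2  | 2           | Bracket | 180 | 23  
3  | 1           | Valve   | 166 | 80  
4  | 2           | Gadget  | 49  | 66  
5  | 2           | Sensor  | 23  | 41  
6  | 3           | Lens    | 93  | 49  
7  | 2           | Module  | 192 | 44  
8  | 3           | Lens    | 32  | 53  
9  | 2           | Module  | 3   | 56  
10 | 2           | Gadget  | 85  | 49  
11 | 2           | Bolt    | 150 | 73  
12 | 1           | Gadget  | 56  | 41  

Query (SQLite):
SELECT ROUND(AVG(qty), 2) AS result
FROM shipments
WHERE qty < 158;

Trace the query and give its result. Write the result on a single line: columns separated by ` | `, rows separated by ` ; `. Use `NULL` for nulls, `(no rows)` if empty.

69.78

Rows where qty < 158 → qty values: [137, 49, 23, 93, 32, 3, 85, 150, 56].
AVG = 628 / 9 (rounded to 2 dp).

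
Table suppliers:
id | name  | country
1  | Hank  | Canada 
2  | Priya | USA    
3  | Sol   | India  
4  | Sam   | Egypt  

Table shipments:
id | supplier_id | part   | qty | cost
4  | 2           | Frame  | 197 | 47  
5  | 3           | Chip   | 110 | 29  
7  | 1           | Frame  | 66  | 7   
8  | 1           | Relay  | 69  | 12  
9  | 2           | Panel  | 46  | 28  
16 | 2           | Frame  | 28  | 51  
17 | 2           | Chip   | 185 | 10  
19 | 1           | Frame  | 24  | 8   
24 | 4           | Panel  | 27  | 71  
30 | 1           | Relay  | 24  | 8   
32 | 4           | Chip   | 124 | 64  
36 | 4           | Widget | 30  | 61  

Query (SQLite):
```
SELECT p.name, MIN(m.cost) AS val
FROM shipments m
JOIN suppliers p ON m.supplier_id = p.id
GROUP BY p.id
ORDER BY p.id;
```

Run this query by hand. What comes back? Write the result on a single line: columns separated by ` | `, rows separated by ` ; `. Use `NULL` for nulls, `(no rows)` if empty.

Hank | 7 ; Priya | 10 ; Sol | 29 ; Sam | 61

Join each shipments row to its suppliers via supplier_id.
Group joined rows by suppliers.id; compute MIN(m.cost) per group.
  1: ids {7, 8, 19, 30} → MIN(m.cost)=7
  2: ids {4, 9, 16, 17} → MIN(m.cost)=10
  3: ids {5} → MIN(m.cost)=29
  4: ids {24, 32, 36} → MIN(m.cost)=61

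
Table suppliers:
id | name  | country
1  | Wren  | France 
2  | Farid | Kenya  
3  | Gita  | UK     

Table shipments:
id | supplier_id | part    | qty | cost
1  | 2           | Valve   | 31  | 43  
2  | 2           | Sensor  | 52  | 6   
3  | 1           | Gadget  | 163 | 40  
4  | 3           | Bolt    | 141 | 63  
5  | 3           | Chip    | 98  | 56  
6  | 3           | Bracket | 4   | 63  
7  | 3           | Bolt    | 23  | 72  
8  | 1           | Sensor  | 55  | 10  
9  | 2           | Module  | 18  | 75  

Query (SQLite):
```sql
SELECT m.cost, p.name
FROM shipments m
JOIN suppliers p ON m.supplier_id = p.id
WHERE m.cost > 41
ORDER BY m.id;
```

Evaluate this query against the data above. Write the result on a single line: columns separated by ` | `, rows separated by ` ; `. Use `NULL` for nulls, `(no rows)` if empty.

Each shipments row matches the suppliers row where supplier_id = suppliers.id.
Then keep rows with m.cost > 41.

43 | Farid ; 63 | Gita ; 56 | Gita ; 63 | Gita ; 72 | Gita ; 75 | Farid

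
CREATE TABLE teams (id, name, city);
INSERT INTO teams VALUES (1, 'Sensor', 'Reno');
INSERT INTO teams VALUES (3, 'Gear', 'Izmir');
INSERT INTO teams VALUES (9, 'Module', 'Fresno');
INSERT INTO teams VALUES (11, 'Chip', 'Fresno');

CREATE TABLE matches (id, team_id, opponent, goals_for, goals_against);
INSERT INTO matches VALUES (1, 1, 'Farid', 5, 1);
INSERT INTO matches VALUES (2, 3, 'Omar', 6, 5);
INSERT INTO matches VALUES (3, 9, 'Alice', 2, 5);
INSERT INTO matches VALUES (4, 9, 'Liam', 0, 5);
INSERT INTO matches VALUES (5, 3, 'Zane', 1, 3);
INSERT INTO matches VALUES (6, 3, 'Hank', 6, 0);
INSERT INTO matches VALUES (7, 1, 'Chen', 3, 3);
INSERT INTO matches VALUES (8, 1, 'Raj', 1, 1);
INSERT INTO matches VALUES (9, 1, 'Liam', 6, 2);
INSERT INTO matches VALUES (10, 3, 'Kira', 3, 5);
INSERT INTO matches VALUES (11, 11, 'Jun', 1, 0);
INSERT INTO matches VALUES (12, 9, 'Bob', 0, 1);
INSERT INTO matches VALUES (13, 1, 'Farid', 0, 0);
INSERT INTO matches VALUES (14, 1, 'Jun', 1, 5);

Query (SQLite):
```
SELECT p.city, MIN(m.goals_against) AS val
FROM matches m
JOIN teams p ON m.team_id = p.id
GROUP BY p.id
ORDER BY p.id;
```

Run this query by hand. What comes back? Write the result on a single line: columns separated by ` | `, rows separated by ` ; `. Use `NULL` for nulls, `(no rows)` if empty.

Join each matches row to its teams via team_id.
Group joined rows by teams.id; compute MIN(m.goals_against) per group.
  1: ids {1, 7, 8, 9, 13, 14} → MIN(m.goals_against)=0
  3: ids {2, 5, 6, 10} → MIN(m.goals_against)=0
  9: ids {3, 4, 12} → MIN(m.goals_against)=1
  11: ids {11} → MIN(m.goals_against)=0

Reno | 0 ; Izmir | 0 ; Fresno | 1 ; Fresno | 0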